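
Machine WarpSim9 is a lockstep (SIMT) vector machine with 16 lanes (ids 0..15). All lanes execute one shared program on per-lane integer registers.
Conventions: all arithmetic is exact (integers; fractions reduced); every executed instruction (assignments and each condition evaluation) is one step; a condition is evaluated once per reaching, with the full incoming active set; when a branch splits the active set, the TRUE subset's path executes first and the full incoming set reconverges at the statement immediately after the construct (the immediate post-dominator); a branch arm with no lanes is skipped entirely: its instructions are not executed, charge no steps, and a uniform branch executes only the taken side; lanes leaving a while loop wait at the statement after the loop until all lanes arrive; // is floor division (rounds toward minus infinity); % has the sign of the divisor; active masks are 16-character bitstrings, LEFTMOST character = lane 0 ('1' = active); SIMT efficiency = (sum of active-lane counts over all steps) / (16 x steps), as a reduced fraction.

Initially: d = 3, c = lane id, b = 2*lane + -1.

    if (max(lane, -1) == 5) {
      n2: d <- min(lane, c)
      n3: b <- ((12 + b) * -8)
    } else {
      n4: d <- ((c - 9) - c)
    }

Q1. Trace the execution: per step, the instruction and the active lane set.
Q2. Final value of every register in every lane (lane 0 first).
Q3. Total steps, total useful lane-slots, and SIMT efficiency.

step 0: eval (max(lane, -1) == 5)    1111111111111111
step 1: d <- min(lane, c)            0000010000000000
step 2: b <- ((12 + b) * -8)         0000010000000000
step 3: d <- ((c - 9) - c)           1111101111111111

Answer: 4 steps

d: -9,-9,-9,-9,-9,5,-9,-9,-9,-9,-9,-9,-9,-9,-9,-9
c: 0,1,2,3,4,5,6,7,8,9,10,11,12,13,14,15
b: -1,1,3,5,7,-168,11,13,15,17,19,21,23,25,27,29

steps = 4; useful = 33; efficiency = 33/64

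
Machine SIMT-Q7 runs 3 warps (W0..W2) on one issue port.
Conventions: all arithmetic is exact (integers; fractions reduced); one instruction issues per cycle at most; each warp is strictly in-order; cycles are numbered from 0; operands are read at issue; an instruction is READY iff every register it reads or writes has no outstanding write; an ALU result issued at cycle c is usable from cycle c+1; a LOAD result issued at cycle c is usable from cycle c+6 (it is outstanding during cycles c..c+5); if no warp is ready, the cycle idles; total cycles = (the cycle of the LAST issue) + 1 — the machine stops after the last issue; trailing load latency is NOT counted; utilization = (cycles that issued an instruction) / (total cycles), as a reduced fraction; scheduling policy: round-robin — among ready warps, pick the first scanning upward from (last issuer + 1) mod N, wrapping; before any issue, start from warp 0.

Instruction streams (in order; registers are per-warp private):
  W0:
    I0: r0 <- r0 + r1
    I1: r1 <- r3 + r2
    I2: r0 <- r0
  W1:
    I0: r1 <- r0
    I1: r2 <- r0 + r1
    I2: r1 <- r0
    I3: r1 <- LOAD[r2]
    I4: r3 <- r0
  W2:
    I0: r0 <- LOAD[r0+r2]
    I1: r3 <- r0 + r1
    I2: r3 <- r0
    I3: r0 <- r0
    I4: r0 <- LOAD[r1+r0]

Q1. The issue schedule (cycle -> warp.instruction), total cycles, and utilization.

cycle 0: W0.I0
cycle 1: W1.I0
cycle 2: W2.I0
cycle 3: W0.I1
cycle 4: W1.I1
cycle 5: W0.I2
cycle 6: W1.I2
cycle 7: W1.I3
cycle 8: W2.I1
cycle 9: W1.I4
cycle 10: W2.I2
cycle 11: W2.I3
cycle 12: W2.I4

Answer: 13 cycles, utilization 1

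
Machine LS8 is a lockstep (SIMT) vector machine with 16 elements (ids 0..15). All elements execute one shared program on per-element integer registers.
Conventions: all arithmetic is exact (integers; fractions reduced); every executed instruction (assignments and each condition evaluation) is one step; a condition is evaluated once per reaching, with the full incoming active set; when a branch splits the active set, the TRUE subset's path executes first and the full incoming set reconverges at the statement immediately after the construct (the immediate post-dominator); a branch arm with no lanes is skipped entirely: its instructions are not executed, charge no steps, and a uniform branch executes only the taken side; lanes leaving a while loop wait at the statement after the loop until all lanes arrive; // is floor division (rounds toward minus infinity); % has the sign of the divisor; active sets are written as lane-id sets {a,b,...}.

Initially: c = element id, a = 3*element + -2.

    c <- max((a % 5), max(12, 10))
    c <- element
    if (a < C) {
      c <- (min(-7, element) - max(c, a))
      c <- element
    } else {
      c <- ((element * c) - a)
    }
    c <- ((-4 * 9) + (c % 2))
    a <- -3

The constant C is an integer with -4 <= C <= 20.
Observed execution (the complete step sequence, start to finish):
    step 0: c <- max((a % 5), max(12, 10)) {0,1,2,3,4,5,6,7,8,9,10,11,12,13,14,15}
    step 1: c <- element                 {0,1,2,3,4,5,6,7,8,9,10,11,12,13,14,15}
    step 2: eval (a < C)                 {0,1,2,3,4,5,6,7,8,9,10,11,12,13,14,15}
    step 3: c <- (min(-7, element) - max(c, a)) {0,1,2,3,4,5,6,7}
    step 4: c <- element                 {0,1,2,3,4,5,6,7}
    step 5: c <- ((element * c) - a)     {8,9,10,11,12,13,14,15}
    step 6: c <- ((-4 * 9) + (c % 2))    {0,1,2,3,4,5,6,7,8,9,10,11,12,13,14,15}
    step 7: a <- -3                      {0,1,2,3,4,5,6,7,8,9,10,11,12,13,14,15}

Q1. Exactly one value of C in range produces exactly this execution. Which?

Answer: C = 20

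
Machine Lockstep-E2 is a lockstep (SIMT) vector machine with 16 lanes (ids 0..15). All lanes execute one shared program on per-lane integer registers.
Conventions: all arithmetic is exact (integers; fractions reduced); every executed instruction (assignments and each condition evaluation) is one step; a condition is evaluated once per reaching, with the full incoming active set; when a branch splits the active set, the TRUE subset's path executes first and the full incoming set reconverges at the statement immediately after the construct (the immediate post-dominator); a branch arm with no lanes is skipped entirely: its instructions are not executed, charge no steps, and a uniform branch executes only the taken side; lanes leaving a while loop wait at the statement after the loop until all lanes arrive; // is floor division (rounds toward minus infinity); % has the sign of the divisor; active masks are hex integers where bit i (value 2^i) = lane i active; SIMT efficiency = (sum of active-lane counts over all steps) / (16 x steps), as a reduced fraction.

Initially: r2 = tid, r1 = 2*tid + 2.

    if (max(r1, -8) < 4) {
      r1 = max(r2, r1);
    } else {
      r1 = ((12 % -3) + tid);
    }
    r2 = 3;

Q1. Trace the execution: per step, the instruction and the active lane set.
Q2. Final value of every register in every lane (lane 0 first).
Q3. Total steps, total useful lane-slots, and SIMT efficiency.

step 0: eval (max(r1, -8) < 4)       0xffff
step 1: r1 <- max(r2, r1)            0x0001
step 2: r1 <- ((12 % -3) + tid)      0xfffe
step 3: r2 <- 3                      0xffff

Answer: 4 steps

r2: 3,3,3,3,3,3,3,3,3,3,3,3,3,3,3,3
r1: 2,1,2,3,4,5,6,7,8,9,10,11,12,13,14,15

steps = 4; useful = 48; efficiency = 48/64 = 3/4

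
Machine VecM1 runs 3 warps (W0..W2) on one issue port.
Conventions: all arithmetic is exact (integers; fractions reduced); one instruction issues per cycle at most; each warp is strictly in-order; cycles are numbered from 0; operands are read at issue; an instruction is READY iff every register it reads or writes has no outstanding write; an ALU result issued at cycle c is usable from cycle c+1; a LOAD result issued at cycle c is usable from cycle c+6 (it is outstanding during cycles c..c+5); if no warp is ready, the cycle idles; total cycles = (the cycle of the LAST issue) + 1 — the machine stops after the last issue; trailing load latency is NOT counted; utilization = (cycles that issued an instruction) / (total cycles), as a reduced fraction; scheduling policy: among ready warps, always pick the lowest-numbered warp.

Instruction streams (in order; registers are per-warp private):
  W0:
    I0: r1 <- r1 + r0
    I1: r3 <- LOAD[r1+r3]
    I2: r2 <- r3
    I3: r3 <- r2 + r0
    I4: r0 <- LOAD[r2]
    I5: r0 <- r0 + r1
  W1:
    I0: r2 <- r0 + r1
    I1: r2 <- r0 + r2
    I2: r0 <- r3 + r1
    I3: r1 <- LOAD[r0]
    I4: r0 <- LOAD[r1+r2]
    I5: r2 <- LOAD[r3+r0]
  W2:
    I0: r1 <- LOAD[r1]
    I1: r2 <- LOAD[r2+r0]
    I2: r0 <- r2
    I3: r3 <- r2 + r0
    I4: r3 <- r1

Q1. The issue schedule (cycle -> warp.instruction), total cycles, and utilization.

cycle 0: W0.I0
cycle 1: W0.I1
cycle 2: W1.I0
cycle 3: W1.I1
cycle 4: W1.I2
cycle 5: W1.I3
cycle 6: W2.I0
cycle 7: W0.I2
cycle 8: W0.I3
cycle 9: W0.I4
cycle 10: W2.I1
cycle 11: W1.I4
cycle 12: idle
cycle 13: idle
cycle 14: idle
cycle 15: W0.I5
cycle 16: W2.I2
cycle 17: W1.I5
cycle 18: W2.I3
cycle 19: W2.I4

Answer: 20 cycles, utilization 17/20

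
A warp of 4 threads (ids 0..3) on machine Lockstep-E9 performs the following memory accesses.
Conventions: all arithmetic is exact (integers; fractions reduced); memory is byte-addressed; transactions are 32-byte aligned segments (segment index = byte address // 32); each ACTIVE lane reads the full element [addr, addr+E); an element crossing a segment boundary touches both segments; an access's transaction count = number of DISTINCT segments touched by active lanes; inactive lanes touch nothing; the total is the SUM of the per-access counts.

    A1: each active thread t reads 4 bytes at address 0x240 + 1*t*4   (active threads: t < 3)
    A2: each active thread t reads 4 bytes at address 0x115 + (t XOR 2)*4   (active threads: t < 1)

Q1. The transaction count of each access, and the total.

A1: 1 transaction
A2: 2 transactions

Answer: 1,2; total 3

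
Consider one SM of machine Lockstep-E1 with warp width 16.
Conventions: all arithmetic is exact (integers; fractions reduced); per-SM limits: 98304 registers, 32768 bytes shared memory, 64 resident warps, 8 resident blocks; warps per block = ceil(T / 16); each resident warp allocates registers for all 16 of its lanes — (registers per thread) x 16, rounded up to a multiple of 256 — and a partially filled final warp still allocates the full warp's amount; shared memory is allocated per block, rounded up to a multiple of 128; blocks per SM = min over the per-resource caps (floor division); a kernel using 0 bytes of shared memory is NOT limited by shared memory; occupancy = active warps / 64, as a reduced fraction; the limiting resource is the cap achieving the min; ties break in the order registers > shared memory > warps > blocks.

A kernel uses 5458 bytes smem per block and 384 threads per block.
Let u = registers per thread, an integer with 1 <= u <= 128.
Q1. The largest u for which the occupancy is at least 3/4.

Answer: u = 128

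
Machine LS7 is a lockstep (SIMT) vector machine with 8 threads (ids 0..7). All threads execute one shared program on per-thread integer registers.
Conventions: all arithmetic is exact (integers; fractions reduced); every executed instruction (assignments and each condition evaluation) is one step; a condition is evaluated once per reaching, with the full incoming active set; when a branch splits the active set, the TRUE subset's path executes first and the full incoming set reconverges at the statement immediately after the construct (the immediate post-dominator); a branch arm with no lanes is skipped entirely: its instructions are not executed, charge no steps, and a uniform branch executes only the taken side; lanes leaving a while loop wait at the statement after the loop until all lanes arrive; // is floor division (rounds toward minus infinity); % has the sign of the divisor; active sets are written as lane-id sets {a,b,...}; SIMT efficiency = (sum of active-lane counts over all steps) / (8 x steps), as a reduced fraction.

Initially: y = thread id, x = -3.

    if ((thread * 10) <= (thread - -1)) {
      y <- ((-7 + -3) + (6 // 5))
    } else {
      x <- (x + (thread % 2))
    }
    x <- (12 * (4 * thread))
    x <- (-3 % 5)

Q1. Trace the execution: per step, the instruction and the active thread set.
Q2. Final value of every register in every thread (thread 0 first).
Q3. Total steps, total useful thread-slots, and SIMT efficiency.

step 0: eval ((thread * 10) <= (thread - -1)) {0,1,2,3,4,5,6,7}
step 1: y <- ((-7 + -3) + (6 // 5))  {0}
step 2: x <- (x + (thread % 2))      {1,2,3,4,5,6,7}
step 3: x <- (12 * (4 * thread))     {0,1,2,3,4,5,6,7}
step 4: x <- (-3 % 5)                {0,1,2,3,4,5,6,7}

Answer: 5 steps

y: -9,1,2,3,4,5,6,7
x: 2,2,2,2,2,2,2,2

steps = 5; useful = 32; efficiency = 32/40 = 4/5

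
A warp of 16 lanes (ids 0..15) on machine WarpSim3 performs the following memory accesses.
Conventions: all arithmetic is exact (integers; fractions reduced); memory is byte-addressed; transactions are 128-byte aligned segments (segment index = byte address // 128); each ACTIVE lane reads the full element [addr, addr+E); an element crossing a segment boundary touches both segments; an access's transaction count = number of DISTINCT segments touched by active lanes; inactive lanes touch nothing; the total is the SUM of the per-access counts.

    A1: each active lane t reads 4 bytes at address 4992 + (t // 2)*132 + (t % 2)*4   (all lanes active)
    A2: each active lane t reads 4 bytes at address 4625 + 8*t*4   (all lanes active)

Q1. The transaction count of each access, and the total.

A1: 8 transactions
A2: 4 transactions

Answer: 8,4; total 12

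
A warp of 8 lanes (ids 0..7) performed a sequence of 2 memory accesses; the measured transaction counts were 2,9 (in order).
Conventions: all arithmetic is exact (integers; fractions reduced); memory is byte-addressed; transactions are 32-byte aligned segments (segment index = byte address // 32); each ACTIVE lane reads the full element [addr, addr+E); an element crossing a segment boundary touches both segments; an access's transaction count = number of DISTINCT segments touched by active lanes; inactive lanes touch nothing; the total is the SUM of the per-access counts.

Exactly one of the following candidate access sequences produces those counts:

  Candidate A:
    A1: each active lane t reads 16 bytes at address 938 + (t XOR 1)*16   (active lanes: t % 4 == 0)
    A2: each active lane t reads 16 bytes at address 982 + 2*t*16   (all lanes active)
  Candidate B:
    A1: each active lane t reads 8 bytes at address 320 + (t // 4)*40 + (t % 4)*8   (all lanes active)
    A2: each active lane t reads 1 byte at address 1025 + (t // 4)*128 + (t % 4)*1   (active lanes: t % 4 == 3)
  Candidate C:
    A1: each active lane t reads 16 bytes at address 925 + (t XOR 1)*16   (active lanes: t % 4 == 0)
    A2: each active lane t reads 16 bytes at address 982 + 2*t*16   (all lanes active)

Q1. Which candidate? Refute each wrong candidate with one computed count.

A: A1 gives 4 transactions, not 2
B: A1 gives 3 transactions, not 2
C: all counts match (2,9)

Answer: C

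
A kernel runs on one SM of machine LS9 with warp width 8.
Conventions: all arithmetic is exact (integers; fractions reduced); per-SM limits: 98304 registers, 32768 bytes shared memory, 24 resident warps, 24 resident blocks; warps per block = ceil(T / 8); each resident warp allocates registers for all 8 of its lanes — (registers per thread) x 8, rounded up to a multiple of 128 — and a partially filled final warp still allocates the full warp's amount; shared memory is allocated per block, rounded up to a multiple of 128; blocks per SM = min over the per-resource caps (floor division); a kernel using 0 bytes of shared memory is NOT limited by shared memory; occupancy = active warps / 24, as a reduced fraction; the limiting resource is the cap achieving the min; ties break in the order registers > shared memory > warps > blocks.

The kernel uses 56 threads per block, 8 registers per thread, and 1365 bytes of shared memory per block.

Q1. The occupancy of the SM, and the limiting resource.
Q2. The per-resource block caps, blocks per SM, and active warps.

Answer: occupancy 7/8, limited by warps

registers: 109 blocks
shared memory: 23 blocks
warps: 3 blocks
blocks: 24 blocks

Answer: 3 blocks, 21 active warps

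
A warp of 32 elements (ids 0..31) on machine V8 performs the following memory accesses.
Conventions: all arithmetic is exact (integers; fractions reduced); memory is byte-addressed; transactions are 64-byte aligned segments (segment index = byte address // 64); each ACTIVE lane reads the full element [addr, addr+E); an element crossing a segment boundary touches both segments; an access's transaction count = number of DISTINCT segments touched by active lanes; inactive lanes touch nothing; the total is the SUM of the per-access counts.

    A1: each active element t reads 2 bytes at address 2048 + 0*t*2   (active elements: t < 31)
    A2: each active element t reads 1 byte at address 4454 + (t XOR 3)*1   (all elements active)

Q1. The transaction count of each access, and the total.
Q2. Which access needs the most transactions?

A1: 1 transaction
A2: 2 transactions

Answer: 1,2; total 3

Answer: A2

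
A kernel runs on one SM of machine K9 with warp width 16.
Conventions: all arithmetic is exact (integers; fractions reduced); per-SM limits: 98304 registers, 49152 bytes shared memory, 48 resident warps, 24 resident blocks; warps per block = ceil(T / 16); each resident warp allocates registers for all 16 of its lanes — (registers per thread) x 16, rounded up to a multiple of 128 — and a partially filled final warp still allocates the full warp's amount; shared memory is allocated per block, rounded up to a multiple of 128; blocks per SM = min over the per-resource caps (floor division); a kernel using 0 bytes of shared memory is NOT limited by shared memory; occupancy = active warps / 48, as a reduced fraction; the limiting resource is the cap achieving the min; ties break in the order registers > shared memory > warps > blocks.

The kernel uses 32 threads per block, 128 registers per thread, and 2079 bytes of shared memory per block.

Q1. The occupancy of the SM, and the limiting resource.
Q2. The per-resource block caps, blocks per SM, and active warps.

Answer: occupancy 11/12, limited by shared memory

registers: 24 blocks
shared memory: 22 blocks
warps: 24 blocks
blocks: 24 blocks

Answer: 22 blocks, 44 active warps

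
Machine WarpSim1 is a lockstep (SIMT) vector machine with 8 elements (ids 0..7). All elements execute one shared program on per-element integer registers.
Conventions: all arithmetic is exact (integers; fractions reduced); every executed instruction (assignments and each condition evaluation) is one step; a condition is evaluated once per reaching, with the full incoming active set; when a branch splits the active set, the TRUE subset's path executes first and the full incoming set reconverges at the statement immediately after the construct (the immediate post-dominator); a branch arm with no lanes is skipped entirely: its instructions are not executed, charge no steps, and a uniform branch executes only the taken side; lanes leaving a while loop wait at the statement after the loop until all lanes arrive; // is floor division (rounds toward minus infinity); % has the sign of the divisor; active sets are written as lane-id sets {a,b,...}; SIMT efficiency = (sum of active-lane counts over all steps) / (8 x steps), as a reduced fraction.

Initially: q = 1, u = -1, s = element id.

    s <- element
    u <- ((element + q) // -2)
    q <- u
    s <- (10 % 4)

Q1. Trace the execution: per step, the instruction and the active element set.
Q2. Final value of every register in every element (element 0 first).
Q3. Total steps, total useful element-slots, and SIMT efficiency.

step 0: s <- element                 {0,1,2,3,4,5,6,7}
step 1: u <- ((element + q) // -2)   {0,1,2,3,4,5,6,7}
step 2: q <- u                       {0,1,2,3,4,5,6,7}
step 3: s <- (10 % 4)                {0,1,2,3,4,5,6,7}

Answer: 4 steps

q: -1,-1,-2,-2,-3,-3,-4,-4
u: -1,-1,-2,-2,-3,-3,-4,-4
s: 2,2,2,2,2,2,2,2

steps = 4; useful = 32; efficiency = 32/32 = 1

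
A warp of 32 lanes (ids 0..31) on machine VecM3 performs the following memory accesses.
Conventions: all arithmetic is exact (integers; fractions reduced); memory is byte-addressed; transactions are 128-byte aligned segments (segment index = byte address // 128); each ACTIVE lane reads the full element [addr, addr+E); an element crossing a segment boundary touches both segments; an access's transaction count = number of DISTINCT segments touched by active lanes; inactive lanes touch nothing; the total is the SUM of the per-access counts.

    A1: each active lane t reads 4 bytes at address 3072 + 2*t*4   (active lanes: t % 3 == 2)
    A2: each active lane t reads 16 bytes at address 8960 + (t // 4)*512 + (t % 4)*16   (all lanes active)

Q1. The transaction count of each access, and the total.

A1: 2 transactions
A2: 8 transactions

Answer: 2,8; total 10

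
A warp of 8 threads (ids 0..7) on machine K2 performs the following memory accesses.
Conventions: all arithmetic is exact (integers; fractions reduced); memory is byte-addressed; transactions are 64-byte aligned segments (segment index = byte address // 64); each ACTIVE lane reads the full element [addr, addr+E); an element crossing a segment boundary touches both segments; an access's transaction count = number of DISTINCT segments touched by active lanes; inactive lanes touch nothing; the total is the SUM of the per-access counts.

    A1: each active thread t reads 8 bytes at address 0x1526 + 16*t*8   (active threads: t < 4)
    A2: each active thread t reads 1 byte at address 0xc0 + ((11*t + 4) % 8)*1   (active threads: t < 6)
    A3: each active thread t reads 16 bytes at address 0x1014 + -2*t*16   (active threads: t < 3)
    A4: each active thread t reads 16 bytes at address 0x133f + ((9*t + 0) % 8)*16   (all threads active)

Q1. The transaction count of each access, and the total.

A1: 4 transactions
A2: 1 transaction
A3: 2 transactions
A4: 3 transactions

Answer: 4,1,2,3; total 10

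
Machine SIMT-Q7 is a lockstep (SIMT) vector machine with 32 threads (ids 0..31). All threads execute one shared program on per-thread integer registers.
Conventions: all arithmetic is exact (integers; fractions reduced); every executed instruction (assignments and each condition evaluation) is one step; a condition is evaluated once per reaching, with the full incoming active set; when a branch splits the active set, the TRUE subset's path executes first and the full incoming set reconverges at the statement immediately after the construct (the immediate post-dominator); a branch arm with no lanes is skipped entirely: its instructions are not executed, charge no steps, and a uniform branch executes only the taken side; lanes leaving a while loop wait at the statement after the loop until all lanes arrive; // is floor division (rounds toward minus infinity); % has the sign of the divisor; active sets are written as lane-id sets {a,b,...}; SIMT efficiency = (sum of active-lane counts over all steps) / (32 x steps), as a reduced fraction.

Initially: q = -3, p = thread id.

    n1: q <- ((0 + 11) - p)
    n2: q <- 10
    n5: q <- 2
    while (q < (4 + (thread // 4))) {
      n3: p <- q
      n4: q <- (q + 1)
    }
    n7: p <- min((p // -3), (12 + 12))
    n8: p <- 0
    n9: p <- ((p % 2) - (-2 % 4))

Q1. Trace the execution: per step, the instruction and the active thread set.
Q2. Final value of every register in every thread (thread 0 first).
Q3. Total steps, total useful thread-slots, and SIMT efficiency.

step 0: q <- ((0 + 11) - p)          {0,1,2,3,4,5,6,7,8,9,10,11,12,13,14,15,16,17,18,19,20,21,22,23,24,25,26,27,28,29,30,31}
step 1: q <- 10                      {0,1,2,3,4,5,6,7,8,9,10,11,12,13,14,15,16,17,18,19,20,21,22,23,24,25,26,27,28,29,30,31}
step 2: q <- 2                       {0,1,2,3,4,5,6,7,8,9,10,11,12,13,14,15,16,17,18,19,20,21,22,23,24,25,26,27,28,29,30,31}
step 3: eval (q < (4 + (thread // 4))) {0,1,2,3,4,5,6,7,8,9,10,11,12,13,14,15,16,17,18,19,20,21,22,23,24,25,26,27,28,29,30,31}
step 4: p <- q                       {0,1,2,3,4,5,6,7,8,9,10,11,12,13,14,15,16,17,18,19,20,21,22,23,24,25,26,27,28,29,30,31}
step 5: q <- (q + 1)                 {0,1,2,3,4,5,6,7,8,9,10,11,12,13,14,15,16,17,18,19,20,21,22,23,24,25,26,27,28,29,30,31}
step 6: eval (q < (4 + (thread // 4))) {0,1,2,3,4,5,6,7,8,9,10,11,12,13,14,15,16,17,18,19,20,21,22,23,24,25,26,27,28,29,30,31}
step 7: p <- q                       {0,1,2,3,4,5,6,7,8,9,10,11,12,13,14,15,16,17,18,19,20,21,22,23,24,25,26,27,28,29,30,31}
step 8: q <- (q + 1)                 {0,1,2,3,4,5,6,7,8,9,10,11,12,13,14,15,16,17,18,19,20,21,22,23,24,25,26,27,28,29,30,31}
step 9: eval (q < (4 + (thread // 4))) {0,1,2,3,4,5,6,7,8,9,10,11,12,13,14,15,16,17,18,19,20,21,22,23,24,25,26,27,28,29,30,31}
step 10: p <- q                       {4,5,6,7,8,9,10,11,12,13,14,15,16,17,18,19,20,21,22,23,24,25,26,27,28,29,30,31}
step 11: q <- (q + 1)                 {4,5,6,7,8,9,10,11,12,13,14,15,16,17,18,19,20,21,22,23,24,25,26,27,28,29,30,31}
step 12: eval (q < (4 + (thread // 4))) {4,5,6,7,8,9,10,11,12,13,14,15,16,17,18,19,20,21,22,23,24,25,26,27,28,29,30,31}
step 13: p <- q                       {8,9,10,11,12,13,14,15,16,17,18,19,20,21,22,23,24,25,26,27,28,29,30,31}
step 14: q <- (q + 1)                 {8,9,10,11,12,13,14,15,16,17,18,19,20,21,22,23,24,25,26,27,28,29,30,31}
step 15: eval (q < (4 + (thread // 4))) {8,9,10,11,12,13,14,15,16,17,18,19,20,21,22,23,24,25,26,27,28,29,30,31}
step 16: p <- q                       {12,13,14,15,16,17,18,19,20,21,22,23,24,25,26,27,28,29,30,31}
step 17: q <- (q + 1)                 {12,13,14,15,16,17,18,19,20,21,22,23,24,25,26,27,28,29,30,31}
step 18: eval (q < (4 + (thread // 4))) {12,13,14,15,16,17,18,19,20,21,22,23,24,25,26,27,28,29,30,31}
step 19: p <- q                       {16,17,18,19,20,21,22,23,24,25,26,27,28,29,30,31}
step 20: q <- (q + 1)                 {16,17,18,19,20,21,22,23,24,25,26,27,28,29,30,31}
step 21: eval (q < (4 + (thread // 4))) {16,17,18,19,20,21,22,23,24,25,26,27,28,29,30,31}
step 22: p <- q                       {20,21,22,23,24,25,26,27,28,29,30,31}
step 23: q <- (q + 1)                 {20,21,22,23,24,25,26,27,28,29,30,31}
step 24: eval (q < (4 + (thread // 4))) {20,21,22,23,24,25,26,27,28,29,30,31}
step 25: p <- q                       {24,25,26,27,28,29,30,31}
step 26: q <- (q + 1)                 {24,25,26,27,28,29,30,31}
step 27: eval (q < (4 + (thread // 4))) {24,25,26,27,28,29,30,31}
step 28: p <- q                       {28,29,30,31}
step 29: q <- (q + 1)                 {28,29,30,31}
step 30: eval (q < (4 + (thread // 4))) {28,29,30,31}
step 31: p <- min((p // -3), (12 + 12)) {0,1,2,3,4,5,6,7,8,9,10,11,12,13,14,15,16,17,18,19,20,21,22,23,24,25,26,27,28,29,30,31}
step 32: p <- 0                       {0,1,2,3,4,5,6,7,8,9,10,11,12,13,14,15,16,17,18,19,20,21,22,23,24,25,26,27,28,29,30,31}
step 33: p <- ((p % 2) - (-2 % 4))    {0,1,2,3,4,5,6,7,8,9,10,11,12,13,14,15,16,17,18,19,20,21,22,23,24,25,26,27,28,29,30,31}

Answer: 34 steps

q: 4,4,4,4,5,5,5,5,6,6,6,6,7,7,7,7,8,8,8,8,9,9,9,9,10,10,10,10,11,11,11,11
p: -2,-2,-2,-2,-2,-2,-2,-2,-2,-2,-2,-2,-2,-2,-2,-2,-2,-2,-2,-2,-2,-2,-2,-2,-2,-2,-2,-2,-2,-2,-2,-2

steps = 34; useful = 752; efficiency = 752/1088 = 47/68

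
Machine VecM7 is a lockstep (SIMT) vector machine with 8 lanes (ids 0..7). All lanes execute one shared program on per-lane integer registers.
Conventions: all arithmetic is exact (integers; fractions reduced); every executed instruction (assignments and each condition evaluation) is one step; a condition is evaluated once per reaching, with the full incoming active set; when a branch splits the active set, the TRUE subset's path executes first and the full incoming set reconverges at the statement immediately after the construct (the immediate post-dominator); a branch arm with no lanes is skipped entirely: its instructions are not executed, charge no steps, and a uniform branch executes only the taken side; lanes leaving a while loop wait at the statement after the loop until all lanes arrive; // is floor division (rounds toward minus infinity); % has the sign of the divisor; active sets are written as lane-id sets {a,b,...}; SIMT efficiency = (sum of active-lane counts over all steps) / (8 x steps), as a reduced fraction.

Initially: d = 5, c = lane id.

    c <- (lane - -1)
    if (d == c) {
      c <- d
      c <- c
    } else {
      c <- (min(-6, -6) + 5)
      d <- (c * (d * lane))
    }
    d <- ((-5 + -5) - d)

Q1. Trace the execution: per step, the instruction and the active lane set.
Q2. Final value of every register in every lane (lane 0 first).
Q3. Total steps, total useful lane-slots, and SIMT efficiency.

step 0: c <- (lane - -1)             {0,1,2,3,4,5,6,7}
step 1: eval (d == c)                {0,1,2,3,4,5,6,7}
step 2: c <- d                       {4}
step 3: c <- c                       {4}
step 4: c <- (min(-6, -6) + 5)       {0,1,2,3,5,6,7}
step 5: d <- (c * (d * lane))        {0,1,2,3,5,6,7}
step 6: d <- ((-5 + -5) - d)         {0,1,2,3,4,5,6,7}

Answer: 7 steps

d: -10,-5,0,5,-15,15,20,25
c: -1,-1,-1,-1,5,-1,-1,-1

steps = 7; useful = 40; efficiency = 40/56 = 5/7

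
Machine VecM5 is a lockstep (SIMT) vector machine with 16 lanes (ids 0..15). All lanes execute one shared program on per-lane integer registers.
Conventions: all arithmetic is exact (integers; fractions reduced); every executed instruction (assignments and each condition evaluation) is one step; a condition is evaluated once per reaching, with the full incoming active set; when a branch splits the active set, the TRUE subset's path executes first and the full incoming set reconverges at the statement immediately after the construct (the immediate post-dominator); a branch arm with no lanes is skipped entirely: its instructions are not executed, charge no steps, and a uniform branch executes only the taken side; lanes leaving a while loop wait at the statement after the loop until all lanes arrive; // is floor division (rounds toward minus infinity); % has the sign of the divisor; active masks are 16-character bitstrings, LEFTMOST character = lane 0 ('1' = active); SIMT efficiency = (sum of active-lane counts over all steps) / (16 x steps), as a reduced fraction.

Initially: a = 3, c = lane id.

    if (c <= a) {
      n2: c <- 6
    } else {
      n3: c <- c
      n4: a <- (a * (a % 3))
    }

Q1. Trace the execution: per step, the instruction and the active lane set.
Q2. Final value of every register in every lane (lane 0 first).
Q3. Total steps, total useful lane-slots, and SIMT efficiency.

step 0: eval (c <= a)                1111111111111111
step 1: c <- 6                       1111000000000000
step 2: c <- c                       0000111111111111
step 3: a <- (a * (a % 3))           0000111111111111

Answer: 4 steps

a: 3,3,3,3,0,0,0,0,0,0,0,0,0,0,0,0
c: 6,6,6,6,4,5,6,7,8,9,10,11,12,13,14,15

steps = 4; useful = 44; efficiency = 44/64 = 11/16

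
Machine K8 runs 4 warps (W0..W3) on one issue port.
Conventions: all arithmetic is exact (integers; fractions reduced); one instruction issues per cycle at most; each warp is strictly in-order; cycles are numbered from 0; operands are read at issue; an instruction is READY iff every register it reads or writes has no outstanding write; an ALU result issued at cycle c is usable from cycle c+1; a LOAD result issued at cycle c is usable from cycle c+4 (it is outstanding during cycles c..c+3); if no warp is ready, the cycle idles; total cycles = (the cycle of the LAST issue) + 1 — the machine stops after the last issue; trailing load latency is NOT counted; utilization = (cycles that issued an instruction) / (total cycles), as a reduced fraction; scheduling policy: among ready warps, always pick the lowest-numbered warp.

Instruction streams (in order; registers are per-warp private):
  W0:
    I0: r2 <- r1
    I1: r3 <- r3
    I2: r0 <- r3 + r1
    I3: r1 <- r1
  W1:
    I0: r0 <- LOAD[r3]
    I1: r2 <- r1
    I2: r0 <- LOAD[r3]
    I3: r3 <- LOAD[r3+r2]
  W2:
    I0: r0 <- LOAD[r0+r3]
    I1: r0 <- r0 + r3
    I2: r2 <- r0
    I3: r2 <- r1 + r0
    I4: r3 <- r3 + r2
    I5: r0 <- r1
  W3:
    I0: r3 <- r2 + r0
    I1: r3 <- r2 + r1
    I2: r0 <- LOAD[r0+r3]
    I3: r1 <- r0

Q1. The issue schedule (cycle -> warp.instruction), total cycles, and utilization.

cycle 0: W0.I0
cycle 1: W0.I1
cycle 2: W0.I2
cycle 3: W0.I3
cycle 4: W1.I0
cycle 5: W1.I1
cycle 6: W2.I0
cycle 7: W3.I0
cycle 8: W1.I2
cycle 9: W1.I3
cycle 10: W2.I1
cycle 11: W2.I2
cycle 12: W2.I3
cycle 13: W2.I4
cycle 14: W2.I5
cycle 15: W3.I1
cycle 16: W3.I2
cycle 17: idle
cycle 18: idle
cycle 19: idle
cycle 20: W3.I3

Answer: 21 cycles, utilization 6/7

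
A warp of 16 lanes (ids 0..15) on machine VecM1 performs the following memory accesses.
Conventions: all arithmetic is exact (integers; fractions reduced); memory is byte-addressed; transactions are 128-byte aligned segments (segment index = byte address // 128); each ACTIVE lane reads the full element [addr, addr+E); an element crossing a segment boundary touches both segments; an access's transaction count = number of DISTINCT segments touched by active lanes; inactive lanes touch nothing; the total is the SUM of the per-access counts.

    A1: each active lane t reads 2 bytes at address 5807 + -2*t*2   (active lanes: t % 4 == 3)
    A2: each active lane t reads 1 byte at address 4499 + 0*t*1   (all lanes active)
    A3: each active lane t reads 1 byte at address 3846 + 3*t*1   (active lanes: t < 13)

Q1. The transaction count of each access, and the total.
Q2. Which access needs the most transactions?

A1: 2 transactions
A2: 1 transaction
A3: 1 transaction

Answer: 2,1,1; total 4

Answer: A1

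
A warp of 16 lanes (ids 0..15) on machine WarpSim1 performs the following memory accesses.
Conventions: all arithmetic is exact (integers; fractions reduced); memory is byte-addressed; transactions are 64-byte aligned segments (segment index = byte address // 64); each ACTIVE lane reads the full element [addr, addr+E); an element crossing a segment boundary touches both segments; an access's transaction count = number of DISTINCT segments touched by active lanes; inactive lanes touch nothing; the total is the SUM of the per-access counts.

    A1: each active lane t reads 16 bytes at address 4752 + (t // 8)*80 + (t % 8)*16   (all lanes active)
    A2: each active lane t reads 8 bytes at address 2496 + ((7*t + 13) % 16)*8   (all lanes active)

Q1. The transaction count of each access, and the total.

A1: 4 transactions
A2: 2 transactions

Answer: 4,2; total 6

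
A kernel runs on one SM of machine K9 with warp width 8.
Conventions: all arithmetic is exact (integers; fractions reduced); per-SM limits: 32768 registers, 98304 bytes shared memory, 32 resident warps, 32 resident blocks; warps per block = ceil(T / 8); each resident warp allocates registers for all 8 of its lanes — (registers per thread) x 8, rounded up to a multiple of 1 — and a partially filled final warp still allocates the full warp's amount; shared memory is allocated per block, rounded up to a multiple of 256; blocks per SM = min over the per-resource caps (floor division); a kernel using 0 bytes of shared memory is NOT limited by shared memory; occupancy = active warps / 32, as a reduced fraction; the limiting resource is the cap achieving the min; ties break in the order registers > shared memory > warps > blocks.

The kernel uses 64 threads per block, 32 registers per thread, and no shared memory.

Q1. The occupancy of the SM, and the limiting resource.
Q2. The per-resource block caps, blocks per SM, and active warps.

Answer: occupancy 1, limited by warps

registers: 16 blocks
shared memory: no limit (kernel uses none)
warps: 4 blocks
blocks: 32 blocks

Answer: 4 blocks, 32 active warps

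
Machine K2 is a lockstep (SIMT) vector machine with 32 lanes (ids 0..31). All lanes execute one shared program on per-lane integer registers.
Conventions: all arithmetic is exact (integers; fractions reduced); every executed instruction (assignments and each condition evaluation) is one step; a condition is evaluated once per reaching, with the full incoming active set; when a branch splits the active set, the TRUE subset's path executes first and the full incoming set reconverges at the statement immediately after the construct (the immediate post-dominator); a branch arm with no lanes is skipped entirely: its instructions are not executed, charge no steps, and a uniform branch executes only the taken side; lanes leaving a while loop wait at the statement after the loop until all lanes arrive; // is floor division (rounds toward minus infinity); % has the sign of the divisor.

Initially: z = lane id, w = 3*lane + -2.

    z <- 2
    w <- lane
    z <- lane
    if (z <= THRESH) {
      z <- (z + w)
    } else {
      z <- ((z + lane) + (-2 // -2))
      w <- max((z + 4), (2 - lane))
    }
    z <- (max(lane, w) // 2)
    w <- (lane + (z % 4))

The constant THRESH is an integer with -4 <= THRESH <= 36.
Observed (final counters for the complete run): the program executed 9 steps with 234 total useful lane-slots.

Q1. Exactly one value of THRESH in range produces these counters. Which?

Answer: THRESH = 21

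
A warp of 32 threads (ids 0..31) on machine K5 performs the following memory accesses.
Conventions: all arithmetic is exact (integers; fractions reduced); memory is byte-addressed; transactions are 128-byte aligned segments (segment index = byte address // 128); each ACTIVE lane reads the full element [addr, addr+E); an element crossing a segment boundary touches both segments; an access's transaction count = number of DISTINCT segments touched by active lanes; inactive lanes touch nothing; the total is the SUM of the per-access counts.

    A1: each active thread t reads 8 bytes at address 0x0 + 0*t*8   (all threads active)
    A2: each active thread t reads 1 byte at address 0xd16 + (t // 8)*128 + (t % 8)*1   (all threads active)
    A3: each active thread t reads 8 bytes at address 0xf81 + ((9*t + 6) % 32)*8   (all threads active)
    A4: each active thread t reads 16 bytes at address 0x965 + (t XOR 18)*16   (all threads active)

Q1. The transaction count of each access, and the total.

A1: 1 transaction
A2: 4 transactions
A3: 3 transactions
A4: 5 transactions

Answer: 1,4,3,5; total 13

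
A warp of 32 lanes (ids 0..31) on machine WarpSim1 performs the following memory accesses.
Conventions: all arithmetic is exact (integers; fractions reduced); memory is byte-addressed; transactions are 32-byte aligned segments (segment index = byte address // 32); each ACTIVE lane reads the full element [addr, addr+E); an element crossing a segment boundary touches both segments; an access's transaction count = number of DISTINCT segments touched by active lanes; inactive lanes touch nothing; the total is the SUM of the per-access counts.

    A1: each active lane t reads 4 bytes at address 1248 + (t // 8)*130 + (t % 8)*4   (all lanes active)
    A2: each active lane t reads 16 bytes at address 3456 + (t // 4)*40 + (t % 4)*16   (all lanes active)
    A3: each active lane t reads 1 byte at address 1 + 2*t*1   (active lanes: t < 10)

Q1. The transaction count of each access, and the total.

A1: 7 transactions
A2: 11 transactions
A3: 1 transaction

Answer: 7,11,1; total 19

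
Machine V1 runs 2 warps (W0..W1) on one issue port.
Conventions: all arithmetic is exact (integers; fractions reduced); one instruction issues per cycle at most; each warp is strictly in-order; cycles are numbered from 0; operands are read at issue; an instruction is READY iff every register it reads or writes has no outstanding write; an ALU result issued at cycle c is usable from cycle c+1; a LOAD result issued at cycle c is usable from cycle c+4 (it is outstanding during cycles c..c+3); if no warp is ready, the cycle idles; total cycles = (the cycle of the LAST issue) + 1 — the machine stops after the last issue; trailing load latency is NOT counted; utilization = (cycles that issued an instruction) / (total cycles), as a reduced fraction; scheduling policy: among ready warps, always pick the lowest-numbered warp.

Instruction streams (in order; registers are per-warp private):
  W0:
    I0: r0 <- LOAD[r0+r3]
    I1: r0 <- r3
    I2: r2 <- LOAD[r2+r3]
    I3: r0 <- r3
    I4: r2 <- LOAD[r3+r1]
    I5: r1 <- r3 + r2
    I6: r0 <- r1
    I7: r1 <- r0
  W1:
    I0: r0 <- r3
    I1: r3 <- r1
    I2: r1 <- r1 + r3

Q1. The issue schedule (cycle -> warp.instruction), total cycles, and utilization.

cycle 0: W0.I0
cycle 1: W1.I0
cycle 2: W1.I1
cycle 3: W1.I2
cycle 4: W0.I1
cycle 5: W0.I2
cycle 6: W0.I3
cycle 7: idle
cycle 8: idle
cycle 9: W0.I4
cycle 10: idle
cycle 11: idle
cycle 12: idle
cycle 13: W0.I5
cycle 14: W0.I6
cycle 15: W0.I7

Answer: 16 cycles, utilization 11/16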